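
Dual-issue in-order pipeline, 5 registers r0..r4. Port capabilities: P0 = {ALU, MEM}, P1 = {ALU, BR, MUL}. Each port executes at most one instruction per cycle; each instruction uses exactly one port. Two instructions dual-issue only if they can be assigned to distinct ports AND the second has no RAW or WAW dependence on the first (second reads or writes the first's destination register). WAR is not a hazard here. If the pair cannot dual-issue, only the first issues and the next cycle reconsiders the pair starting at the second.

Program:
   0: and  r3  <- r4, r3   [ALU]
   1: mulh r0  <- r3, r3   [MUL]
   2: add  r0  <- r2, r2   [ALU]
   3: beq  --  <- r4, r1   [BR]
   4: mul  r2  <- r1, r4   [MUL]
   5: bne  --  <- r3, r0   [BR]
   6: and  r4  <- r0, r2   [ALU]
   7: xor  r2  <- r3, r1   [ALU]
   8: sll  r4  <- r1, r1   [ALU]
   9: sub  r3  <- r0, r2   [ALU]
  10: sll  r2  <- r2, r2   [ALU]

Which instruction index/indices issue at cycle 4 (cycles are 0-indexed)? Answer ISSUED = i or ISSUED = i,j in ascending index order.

ISSUED = 5,6

  cy0 -> i0 (and) RAW r3
  cy1 -> i1 (mulh) WAW r0
  cy2 -> i2+i3 (add+beq) dual
  cy3 -> i4 (mul) no-port MUL/BR
  cy4 -> i5+i6 (bne+and) dual
  cy5 -> i7+i8 (xor+sll) dual
  cy6 -> i9+i10 (sub+sll) dual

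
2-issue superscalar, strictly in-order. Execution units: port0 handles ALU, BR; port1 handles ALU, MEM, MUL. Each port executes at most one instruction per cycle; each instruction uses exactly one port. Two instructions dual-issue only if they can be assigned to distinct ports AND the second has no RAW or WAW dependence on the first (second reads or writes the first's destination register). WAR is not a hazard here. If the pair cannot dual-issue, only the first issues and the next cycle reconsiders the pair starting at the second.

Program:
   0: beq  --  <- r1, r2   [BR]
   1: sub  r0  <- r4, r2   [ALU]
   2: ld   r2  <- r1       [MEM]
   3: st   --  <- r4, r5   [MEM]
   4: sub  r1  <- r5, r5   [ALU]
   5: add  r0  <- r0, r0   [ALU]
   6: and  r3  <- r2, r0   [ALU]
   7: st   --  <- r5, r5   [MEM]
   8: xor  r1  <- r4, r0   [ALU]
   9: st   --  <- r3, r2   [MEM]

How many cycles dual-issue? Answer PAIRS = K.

PAIRS = 4

[0] i0&i1  beq.BR;sub.ALU  -- 2-wide
[1] i2  ld.MEM  -- no-port MEM/MEM
[2] i3&i4  st.MEM;sub.ALU  -- 2-wide
[3] i5  add.ALU  -- RAW r0
[4] i6&i7  and.ALU;st.MEM  -- 2-wide
[5] i8&i9  xor.ALU;st.MEM  -- 2-wide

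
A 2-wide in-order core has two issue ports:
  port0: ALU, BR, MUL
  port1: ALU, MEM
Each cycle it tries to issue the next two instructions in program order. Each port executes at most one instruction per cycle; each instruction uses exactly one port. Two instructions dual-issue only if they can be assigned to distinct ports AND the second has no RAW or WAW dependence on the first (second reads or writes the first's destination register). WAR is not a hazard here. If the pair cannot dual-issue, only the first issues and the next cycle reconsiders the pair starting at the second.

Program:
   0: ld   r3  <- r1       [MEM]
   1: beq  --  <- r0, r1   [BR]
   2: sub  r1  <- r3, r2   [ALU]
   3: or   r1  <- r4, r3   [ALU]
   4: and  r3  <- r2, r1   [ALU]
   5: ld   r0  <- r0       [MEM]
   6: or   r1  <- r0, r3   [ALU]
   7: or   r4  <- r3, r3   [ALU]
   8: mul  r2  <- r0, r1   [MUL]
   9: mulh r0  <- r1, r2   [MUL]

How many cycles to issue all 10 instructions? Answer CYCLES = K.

#0 head=0: ld;beq i0/i1 2-wide
#1 head=2: sub i2 WAW r1
#2 head=3: or i3 RAW r1
#3 head=4: and;ld i4/i5 2-wide
#4 head=6: or;or i6/i7 2-wide
#5 head=8: mul i8 no-port MUL/MUL
#6 head=9: mulh i9 tail

CYCLES = 7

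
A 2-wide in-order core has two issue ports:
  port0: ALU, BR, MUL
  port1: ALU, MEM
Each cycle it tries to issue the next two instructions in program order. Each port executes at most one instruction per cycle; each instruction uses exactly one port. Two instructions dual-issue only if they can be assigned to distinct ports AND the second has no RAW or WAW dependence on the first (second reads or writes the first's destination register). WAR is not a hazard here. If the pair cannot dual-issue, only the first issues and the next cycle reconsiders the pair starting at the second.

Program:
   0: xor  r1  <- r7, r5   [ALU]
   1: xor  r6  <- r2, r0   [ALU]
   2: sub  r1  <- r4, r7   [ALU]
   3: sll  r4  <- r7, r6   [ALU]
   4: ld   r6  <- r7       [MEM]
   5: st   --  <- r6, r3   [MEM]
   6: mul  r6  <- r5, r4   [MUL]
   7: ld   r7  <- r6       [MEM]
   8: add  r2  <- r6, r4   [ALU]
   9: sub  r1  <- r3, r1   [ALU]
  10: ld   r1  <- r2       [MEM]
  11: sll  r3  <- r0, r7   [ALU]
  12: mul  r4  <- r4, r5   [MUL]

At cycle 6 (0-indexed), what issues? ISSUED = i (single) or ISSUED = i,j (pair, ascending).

ISSUED = 10,11

t=0 i0/i1:xor.ALU/xor.ALU ; dual
t=1 i2/i3:sub.ALU/sll.ALU ; dual
t=2 i4:ld.MEM ; no-port MEM/MEM
t=3 i5/i6:st.MEM/mul.MUL ; dual
t=4 i7/i8:ld.MEM/add.ALU ; dual
t=5 i9:sub.ALU ; WAW r1
t=6 i10/i11:ld.MEM/sll.ALU ; dual
t=7 i12:mul.MUL ; tail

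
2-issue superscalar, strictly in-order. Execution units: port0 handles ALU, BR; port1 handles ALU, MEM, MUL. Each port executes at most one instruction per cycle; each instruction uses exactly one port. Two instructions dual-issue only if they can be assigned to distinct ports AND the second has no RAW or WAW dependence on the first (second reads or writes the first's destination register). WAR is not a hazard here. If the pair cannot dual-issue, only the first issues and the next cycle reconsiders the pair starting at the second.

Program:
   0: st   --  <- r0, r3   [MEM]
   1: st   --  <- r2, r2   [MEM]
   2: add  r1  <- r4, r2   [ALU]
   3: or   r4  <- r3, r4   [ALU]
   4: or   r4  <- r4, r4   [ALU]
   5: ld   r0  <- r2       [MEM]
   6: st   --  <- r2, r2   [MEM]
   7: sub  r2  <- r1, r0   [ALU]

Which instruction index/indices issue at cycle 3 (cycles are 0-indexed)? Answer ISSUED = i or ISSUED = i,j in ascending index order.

ISSUED = 4,5

[0] i0  st.MEM  -- no-port MEM/MEM
[1] i1,i2  st.MEM add.ALU  -- 2-wide
[2] i3  or.ALU  -- RAW+WAW r4
[3] i4,i5  or.ALU ld.MEM  -- 2-wide
[4] i6,i7  st.MEM sub.ALU  -- 2-wide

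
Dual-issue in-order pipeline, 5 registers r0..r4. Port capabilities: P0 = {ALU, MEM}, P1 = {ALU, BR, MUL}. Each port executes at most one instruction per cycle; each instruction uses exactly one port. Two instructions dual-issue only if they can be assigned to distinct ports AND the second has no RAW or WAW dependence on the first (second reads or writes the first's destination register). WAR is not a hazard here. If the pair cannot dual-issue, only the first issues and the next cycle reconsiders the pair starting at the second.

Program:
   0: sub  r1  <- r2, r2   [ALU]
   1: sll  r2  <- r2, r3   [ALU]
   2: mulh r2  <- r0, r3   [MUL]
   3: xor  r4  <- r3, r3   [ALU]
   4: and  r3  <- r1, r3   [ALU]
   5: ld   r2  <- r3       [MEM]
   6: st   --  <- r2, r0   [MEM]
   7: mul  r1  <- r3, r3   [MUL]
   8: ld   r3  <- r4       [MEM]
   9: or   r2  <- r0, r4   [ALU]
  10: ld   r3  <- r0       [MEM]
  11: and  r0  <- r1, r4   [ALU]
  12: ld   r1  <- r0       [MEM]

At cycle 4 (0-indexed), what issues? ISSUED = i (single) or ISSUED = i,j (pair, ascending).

ISSUED = 6,7

c0: i0,i1 sub.ALU;sll.ALU  dual
c1: i2,i3 mulh.MUL;xor.ALU  dual
c2: i4 and.ALU  RAW r3
c3: i5 ld.MEM  no-port MEM/MEM
c4: i6,i7 st.MEM;mul.MUL  dual
c5: i8,i9 ld.MEM;or.ALU  dual
c6: i10,i11 ld.MEM;and.ALU  dual
c7: i12 ld.MEM  tail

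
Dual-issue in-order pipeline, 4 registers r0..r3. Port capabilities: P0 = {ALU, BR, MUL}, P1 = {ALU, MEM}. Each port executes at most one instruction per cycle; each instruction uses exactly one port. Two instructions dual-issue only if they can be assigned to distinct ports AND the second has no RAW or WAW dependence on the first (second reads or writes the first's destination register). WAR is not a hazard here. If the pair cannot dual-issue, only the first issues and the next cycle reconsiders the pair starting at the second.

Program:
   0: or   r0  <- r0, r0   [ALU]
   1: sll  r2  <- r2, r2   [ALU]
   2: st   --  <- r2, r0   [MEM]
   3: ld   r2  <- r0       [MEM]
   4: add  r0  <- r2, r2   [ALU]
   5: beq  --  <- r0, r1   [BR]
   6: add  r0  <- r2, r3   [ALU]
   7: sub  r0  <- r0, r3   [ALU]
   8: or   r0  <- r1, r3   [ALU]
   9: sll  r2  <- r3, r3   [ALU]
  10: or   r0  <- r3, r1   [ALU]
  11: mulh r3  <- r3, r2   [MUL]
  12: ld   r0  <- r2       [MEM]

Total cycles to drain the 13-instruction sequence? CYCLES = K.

CYCLES = 9

c0: i0+i1 or/sll  dual
c1: i2 st  no-port MEM/MEM
c2: i3 ld  RAW r2
c3: i4 add  RAW r0
c4: i5+i6 beq/add  dual
c5: i7 sub  WAW r0
c6: i8+i9 or/sll  dual
c7: i10+i11 or/mulh  dual
c8: i12 ld  tail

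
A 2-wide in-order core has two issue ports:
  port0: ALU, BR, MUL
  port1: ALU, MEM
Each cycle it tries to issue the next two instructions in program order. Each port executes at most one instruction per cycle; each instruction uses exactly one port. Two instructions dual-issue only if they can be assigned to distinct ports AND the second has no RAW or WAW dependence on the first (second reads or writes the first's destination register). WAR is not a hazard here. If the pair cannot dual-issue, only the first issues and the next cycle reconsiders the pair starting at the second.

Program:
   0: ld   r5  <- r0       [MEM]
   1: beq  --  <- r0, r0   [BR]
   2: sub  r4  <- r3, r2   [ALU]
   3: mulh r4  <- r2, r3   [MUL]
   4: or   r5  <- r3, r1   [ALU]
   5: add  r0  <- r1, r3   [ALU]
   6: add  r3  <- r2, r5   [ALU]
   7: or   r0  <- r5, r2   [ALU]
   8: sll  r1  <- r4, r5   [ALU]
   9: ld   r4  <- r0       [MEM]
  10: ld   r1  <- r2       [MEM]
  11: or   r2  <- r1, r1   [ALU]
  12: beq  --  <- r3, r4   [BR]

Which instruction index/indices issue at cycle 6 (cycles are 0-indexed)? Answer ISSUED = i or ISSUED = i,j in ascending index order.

ISSUED = 10

t=0 i0,i1:ld.MEM/beq.BR ; dual
t=1 i2:sub.ALU ; WAW r4
t=2 i3,i4:mulh.MUL/or.ALU ; dual
t=3 i5,i6:add.ALU/add.ALU ; dual
t=4 i7,i8:or.ALU/sll.ALU ; dual
t=5 i9:ld.MEM ; no-port MEM/MEM
t=6 i10:ld.MEM ; RAW r1
t=7 i11,i12:or.ALU/beq.BR ; dual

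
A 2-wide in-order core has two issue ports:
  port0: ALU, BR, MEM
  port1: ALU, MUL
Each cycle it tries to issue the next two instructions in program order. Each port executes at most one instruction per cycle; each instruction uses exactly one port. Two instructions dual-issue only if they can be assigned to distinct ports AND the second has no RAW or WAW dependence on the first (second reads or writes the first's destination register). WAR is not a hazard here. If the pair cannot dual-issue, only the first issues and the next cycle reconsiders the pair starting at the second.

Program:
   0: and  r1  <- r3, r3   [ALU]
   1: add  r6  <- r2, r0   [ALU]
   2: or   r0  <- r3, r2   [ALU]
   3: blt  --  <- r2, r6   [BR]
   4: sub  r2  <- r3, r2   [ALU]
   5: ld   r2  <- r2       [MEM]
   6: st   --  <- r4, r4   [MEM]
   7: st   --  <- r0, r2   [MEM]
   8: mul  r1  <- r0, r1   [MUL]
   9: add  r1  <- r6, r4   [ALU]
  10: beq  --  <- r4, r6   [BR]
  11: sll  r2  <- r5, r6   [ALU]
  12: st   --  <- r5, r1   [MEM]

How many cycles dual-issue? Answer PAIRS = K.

PAIRS = 5

t=0 i0+i1:and;add ; dual
t=1 i2+i3:or;blt ; dual
t=2 i4:sub ; RAW+WAW r2
t=3 i5:ld ; no-port MEM/MEM
t=4 i6:st ; no-port MEM/MEM
t=5 i7+i8:st;mul ; dual
t=6 i9+i10:add;beq ; dual
t=7 i11+i12:sll;st ; dual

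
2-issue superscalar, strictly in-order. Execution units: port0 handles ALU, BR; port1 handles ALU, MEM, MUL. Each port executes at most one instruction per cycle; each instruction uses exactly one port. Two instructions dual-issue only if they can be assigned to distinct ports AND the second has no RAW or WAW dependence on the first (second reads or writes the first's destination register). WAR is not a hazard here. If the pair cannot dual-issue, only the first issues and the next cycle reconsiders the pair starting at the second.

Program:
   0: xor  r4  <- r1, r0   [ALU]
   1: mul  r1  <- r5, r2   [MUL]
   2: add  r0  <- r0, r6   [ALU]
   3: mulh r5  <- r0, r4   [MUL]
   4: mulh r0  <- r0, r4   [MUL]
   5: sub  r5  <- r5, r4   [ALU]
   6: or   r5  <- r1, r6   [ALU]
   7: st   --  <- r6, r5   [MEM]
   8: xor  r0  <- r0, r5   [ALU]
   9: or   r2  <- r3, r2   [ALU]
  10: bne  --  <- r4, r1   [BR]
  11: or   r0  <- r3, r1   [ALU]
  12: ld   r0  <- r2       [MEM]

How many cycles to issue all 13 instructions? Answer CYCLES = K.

c0: i0&i1 xor/mul  2-wide
c1: i2 add  RAW r0
c2: i3 mulh  no-port MUL/MUL
c3: i4&i5 mulh/sub  2-wide
c4: i6 or  RAW r5
c5: i7&i8 st/xor  2-wide
c6: i9&i10 or/bne  2-wide
c7: i11 or  WAW r0
c8: i12 ld  tail

CYCLES = 9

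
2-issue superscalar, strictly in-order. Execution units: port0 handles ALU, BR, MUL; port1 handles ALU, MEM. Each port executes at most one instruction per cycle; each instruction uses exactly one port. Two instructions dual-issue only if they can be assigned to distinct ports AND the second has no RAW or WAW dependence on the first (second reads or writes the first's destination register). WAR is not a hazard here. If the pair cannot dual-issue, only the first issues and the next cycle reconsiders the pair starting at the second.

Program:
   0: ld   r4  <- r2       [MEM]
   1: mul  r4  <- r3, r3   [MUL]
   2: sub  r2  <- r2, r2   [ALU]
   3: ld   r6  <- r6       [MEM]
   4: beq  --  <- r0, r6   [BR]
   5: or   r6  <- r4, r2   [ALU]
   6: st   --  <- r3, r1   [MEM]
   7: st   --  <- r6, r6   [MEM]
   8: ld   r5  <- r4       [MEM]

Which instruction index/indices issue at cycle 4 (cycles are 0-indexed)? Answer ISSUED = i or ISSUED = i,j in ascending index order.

ISSUED = 6

  cy0 -> i0 (ld) WAW r4
  cy1 -> i1+i2 (mul/sub) pair
  cy2 -> i3 (ld) RAW r6
  cy3 -> i4+i5 (beq/or) pair
  cy4 -> i6 (st) no-port MEM/MEM
  cy5 -> i7 (st) no-port MEM/MEM
  cy6 -> i8 (ld) tail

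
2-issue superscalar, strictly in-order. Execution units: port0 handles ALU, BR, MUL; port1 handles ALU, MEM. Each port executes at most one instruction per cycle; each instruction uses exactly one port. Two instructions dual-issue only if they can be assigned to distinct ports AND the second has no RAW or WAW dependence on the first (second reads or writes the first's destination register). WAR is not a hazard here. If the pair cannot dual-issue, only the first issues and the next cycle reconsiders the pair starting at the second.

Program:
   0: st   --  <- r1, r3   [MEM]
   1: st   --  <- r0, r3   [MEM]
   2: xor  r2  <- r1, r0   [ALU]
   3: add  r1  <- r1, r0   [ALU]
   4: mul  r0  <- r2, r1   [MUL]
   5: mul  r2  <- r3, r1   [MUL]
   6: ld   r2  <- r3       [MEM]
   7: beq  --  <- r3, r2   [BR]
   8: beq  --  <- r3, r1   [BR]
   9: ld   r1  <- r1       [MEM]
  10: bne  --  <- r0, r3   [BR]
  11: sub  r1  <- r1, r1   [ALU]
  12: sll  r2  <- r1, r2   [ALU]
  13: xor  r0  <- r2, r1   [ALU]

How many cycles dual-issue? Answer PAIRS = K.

PAIRS = 3

[0] i0  st  -- no-port MEM/MEM
[1] i1+i2  st;xor  -- 2-wide
[2] i3  add  -- RAW r1
[3] i4  mul  -- no-port MUL/MUL
[4] i5  mul  -- WAW r2
[5] i6  ld  -- RAW r2
[6] i7  beq  -- no-port BR/BR
[7] i8+i9  beq;ld  -- 2-wide
[8] i10+i11  bne;sub  -- 2-wide
[9] i12  sll  -- RAW r2
[10] i13  xor  -- tail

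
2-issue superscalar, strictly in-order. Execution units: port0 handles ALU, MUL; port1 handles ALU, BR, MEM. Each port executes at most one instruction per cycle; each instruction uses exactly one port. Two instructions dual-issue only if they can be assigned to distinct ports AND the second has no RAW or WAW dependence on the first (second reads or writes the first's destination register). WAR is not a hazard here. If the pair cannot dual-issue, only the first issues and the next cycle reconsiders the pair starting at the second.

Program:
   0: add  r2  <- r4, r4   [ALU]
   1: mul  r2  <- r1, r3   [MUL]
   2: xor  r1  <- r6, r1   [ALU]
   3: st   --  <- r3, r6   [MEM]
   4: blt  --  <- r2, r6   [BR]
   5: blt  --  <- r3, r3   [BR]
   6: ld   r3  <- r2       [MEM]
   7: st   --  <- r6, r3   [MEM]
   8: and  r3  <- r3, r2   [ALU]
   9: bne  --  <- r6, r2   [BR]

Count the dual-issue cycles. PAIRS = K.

PAIRS = 2

t=0 i0:add ; WAW r2
t=1 i1/i2:mul+xor ; 2-wide
t=2 i3:st ; no-port MEM/BR
t=3 i4:blt ; no-port BR/BR
t=4 i5:blt ; no-port BR/MEM
t=5 i6:ld ; no-port MEM/MEM
t=6 i7/i8:st+and ; 2-wide
t=7 i9:bne ; tail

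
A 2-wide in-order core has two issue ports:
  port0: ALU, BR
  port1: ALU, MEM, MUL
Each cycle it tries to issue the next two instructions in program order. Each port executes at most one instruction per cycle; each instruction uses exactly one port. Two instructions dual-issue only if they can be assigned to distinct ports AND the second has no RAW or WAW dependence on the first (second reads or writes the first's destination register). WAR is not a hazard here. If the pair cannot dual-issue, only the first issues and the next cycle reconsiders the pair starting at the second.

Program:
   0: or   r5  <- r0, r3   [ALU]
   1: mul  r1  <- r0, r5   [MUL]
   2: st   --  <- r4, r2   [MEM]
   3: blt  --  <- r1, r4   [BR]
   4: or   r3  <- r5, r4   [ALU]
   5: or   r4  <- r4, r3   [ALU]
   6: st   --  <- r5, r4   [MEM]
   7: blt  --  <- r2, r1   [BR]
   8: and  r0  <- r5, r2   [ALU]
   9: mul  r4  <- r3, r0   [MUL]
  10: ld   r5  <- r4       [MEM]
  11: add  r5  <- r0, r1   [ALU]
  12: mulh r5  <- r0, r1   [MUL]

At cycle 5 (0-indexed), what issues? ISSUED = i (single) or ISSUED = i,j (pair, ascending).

ISSUED = 6,7

  cy0 -> i0 (or.ALU) RAW r5
  cy1 -> i1 (mul.MUL) no-port MUL/MEM
  cy2 -> i2+i3 (st.MEM+blt.BR) pair
  cy3 -> i4 (or.ALU) RAW r3
  cy4 -> i5 (or.ALU) RAW r4
  cy5 -> i6+i7 (st.MEM+blt.BR) pair
  cy6 -> i8 (and.ALU) RAW r0
  cy7 -> i9 (mul.MUL) no-port MUL/MEM
  cy8 -> i10 (ld.MEM) WAW r5
  cy9 -> i11 (add.ALU) WAW r5
  cy10 -> i12 (mulh.MUL) tail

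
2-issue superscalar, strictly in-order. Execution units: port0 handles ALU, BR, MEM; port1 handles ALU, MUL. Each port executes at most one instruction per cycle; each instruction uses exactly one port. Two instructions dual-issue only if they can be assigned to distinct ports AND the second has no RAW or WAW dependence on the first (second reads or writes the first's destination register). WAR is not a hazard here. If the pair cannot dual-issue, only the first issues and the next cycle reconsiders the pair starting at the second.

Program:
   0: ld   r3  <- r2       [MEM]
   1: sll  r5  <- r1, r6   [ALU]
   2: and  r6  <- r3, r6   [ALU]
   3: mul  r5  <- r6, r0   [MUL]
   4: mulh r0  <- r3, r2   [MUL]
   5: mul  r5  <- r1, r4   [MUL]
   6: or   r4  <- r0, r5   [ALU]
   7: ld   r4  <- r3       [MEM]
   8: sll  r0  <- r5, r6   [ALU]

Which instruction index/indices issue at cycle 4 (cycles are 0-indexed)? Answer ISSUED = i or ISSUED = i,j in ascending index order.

t=0 i0&i1:ld+sll ; pair
t=1 i2:and ; RAW r6
t=2 i3:mul ; no-port MUL/MUL
t=3 i4:mulh ; no-port MUL/MUL
t=4 i5:mul ; RAW r5
t=5 i6:or ; WAW r4
t=6 i7&i8:ld+sll ; pair

ISSUED = 5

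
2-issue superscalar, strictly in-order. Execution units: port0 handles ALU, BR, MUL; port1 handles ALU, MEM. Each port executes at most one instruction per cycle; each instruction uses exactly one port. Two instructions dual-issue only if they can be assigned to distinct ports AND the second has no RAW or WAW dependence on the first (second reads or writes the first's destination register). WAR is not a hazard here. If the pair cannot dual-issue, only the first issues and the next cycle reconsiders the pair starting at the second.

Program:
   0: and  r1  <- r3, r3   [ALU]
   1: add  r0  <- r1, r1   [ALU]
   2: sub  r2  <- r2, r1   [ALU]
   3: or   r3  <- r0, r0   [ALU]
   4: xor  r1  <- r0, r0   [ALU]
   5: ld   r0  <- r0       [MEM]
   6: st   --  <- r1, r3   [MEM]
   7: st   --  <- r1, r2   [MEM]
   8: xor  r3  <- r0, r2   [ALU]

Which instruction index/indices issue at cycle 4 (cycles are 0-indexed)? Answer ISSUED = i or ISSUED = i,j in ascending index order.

ISSUED = 6

t=0 i0:and ; RAW r1
t=1 i1,i2:add+sub ; dual
t=2 i3,i4:or+xor ; dual
t=3 i5:ld ; no-port MEM/MEM
t=4 i6:st ; no-port MEM/MEM
t=5 i7,i8:st+xor ; dual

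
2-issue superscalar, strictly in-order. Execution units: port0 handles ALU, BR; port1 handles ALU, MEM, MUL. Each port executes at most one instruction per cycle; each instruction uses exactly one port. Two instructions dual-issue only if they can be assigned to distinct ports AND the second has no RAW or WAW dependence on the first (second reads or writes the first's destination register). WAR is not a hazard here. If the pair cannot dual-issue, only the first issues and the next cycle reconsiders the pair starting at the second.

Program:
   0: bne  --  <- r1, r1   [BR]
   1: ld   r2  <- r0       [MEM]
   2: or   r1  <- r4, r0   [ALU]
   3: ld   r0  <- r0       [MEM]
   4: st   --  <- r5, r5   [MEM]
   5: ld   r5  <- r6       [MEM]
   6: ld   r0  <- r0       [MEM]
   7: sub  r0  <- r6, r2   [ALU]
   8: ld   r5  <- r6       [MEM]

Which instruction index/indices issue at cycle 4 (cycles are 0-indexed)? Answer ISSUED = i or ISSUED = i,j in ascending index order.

c0: i0,i1 bne/ld  2-wide
c1: i2,i3 or/ld  2-wide
c2: i4 st  no-port MEM/MEM
c3: i5 ld  no-port MEM/MEM
c4: i6 ld  WAW r0
c5: i7,i8 sub/ld  2-wide

ISSUED = 6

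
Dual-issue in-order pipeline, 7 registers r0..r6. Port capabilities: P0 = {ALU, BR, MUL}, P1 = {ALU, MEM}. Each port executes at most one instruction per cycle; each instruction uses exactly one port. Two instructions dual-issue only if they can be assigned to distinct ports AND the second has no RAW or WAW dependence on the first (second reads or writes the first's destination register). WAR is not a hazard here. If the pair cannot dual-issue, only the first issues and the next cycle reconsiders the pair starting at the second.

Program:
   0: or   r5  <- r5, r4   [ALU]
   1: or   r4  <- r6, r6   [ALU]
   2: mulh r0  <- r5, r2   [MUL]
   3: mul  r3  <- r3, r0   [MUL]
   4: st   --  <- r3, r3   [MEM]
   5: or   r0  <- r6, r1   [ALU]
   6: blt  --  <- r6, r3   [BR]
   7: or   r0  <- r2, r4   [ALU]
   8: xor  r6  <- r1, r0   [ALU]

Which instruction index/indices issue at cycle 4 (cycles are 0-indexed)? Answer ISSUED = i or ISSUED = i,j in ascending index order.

ISSUED = 6,7

#0 head=0: or/or i0/i1 2-wide
#1 head=2: mulh i2 no-port MUL/MUL
#2 head=3: mul i3 RAW r3
#3 head=4: st/or i4/i5 2-wide
#4 head=6: blt/or i6/i7 2-wide
#5 head=8: xor i8 tail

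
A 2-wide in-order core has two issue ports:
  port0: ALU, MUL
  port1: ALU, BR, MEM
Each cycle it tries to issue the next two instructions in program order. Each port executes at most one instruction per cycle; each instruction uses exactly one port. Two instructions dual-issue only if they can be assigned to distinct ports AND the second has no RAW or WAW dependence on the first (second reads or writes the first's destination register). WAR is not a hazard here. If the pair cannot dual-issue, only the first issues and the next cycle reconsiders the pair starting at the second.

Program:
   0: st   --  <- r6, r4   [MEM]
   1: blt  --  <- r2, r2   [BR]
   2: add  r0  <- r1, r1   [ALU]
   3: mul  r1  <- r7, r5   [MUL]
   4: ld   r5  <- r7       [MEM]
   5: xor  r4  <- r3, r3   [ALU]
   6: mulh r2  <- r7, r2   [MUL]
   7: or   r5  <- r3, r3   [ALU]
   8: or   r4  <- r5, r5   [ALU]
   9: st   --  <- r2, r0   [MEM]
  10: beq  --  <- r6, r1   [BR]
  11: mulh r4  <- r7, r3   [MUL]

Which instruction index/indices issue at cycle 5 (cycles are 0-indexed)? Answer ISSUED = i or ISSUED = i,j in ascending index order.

t=0 i0:st.MEM ; no-port MEM/BR
t=1 i1+i2:blt.BR+add.ALU ; dual
t=2 i3+i4:mul.MUL+ld.MEM ; dual
t=3 i5+i6:xor.ALU+mulh.MUL ; dual
t=4 i7:or.ALU ; RAW r5
t=5 i8+i9:or.ALU+st.MEM ; dual
t=6 i10+i11:beq.BR+mulh.MUL ; dual

ISSUED = 8,9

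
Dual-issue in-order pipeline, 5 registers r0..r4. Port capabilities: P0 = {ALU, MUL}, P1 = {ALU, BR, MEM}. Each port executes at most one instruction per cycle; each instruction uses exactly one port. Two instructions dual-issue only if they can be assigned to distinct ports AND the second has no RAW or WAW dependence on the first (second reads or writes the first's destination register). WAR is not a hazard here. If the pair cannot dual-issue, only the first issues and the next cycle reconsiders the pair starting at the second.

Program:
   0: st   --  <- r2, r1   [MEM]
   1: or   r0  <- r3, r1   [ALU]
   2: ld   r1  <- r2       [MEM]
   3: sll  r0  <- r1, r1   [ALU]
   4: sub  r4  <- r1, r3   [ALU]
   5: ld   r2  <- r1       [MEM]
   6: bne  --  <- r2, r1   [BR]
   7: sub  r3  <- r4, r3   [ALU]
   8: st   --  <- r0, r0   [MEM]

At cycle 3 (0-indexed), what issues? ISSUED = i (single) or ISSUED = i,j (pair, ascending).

#0 head=0: st.MEM;or.ALU i0+i1 2-wide
#1 head=2: ld.MEM i2 RAW r1
#2 head=3: sll.ALU;sub.ALU i3+i4 2-wide
#3 head=5: ld.MEM i5 no-port MEM/BR
#4 head=6: bne.BR;sub.ALU i6+i7 2-wide
#5 head=8: st.MEM i8 tail

ISSUED = 5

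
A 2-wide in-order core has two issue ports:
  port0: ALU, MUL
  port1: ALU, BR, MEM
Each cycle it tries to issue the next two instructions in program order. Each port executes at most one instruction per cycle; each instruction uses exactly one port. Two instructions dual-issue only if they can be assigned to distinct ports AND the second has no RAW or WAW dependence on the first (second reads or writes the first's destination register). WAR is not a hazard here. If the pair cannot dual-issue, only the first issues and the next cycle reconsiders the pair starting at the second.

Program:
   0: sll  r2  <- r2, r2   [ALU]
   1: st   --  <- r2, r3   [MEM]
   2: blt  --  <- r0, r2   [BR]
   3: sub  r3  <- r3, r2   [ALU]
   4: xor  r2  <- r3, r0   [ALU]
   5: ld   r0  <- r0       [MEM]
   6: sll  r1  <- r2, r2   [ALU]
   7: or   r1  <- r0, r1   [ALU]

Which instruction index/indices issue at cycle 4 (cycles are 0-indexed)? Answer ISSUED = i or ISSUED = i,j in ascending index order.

ISSUED = 6

  cy0 -> i0 (sll) RAW r2
  cy1 -> i1 (st) no-port MEM/BR
  cy2 -> i2&i3 (blt+sub) dual
  cy3 -> i4&i5 (xor+ld) dual
  cy4 -> i6 (sll) RAW+WAW r1
  cy5 -> i7 (or) tail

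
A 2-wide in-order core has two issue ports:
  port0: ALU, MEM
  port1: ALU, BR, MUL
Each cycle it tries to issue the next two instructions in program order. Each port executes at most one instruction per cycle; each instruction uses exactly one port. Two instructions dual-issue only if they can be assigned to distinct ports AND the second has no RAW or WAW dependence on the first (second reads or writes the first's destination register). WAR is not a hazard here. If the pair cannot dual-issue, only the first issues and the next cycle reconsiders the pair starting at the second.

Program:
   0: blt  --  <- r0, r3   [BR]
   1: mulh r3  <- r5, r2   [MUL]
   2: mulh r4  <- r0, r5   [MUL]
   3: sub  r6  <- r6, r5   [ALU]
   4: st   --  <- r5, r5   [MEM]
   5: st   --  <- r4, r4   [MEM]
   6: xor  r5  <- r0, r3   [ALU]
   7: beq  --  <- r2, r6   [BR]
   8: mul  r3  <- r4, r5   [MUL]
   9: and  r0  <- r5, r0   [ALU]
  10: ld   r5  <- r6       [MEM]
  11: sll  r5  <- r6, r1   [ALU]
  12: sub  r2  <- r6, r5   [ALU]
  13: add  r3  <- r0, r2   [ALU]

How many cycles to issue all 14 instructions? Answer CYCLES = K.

  cy0 -> i0 (blt) no-port BR/MUL
  cy1 -> i1 (mulh) no-port MUL/MUL
  cy2 -> i2&i3 (mulh;sub) 2-wide
  cy3 -> i4 (st) no-port MEM/MEM
  cy4 -> i5&i6 (st;xor) 2-wide
  cy5 -> i7 (beq) no-port BR/MUL
  cy6 -> i8&i9 (mul;and) 2-wide
  cy7 -> i10 (ld) WAW r5
  cy8 -> i11 (sll) RAW r5
  cy9 -> i12 (sub) RAW r2
  cy10 -> i13 (add) tail

CYCLES = 11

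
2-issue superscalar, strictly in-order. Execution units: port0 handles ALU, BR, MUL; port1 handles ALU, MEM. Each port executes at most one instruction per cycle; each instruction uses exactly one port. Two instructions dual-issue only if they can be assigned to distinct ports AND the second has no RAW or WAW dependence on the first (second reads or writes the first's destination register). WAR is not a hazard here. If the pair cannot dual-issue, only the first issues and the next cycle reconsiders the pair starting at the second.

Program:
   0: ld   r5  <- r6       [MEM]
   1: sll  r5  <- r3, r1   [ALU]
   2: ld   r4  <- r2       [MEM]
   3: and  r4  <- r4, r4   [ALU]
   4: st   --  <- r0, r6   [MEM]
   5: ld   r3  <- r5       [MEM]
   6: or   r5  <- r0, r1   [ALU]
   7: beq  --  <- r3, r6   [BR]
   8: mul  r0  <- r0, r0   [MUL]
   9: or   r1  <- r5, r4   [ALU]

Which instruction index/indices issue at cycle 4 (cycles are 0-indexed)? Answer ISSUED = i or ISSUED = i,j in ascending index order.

ISSUED = 7

  cy0 -> i0 (ld) WAW r5
  cy1 -> i1/i2 (sll;ld) dual
  cy2 -> i3/i4 (and;st) dual
  cy3 -> i5/i6 (ld;or) dual
  cy4 -> i7 (beq) no-port BR/MUL
  cy5 -> i8/i9 (mul;or) dual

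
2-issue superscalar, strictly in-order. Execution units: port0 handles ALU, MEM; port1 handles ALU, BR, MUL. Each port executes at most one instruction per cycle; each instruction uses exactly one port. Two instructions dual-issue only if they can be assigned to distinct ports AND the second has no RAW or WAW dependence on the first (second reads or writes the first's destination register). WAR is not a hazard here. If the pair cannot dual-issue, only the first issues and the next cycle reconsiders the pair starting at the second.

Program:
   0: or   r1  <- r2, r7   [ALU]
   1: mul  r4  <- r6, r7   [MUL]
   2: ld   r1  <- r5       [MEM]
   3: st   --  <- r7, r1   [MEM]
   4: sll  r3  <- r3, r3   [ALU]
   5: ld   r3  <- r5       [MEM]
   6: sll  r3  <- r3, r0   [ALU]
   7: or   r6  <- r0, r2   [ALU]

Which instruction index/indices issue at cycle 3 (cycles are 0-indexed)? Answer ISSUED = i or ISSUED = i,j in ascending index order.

t=0 i0+i1:or.ALU;mul.MUL ; pair
t=1 i2:ld.MEM ; no-port MEM/MEM
t=2 i3+i4:st.MEM;sll.ALU ; pair
t=3 i5:ld.MEM ; RAW+WAW r3
t=4 i6+i7:sll.ALU;or.ALU ; pair

ISSUED = 5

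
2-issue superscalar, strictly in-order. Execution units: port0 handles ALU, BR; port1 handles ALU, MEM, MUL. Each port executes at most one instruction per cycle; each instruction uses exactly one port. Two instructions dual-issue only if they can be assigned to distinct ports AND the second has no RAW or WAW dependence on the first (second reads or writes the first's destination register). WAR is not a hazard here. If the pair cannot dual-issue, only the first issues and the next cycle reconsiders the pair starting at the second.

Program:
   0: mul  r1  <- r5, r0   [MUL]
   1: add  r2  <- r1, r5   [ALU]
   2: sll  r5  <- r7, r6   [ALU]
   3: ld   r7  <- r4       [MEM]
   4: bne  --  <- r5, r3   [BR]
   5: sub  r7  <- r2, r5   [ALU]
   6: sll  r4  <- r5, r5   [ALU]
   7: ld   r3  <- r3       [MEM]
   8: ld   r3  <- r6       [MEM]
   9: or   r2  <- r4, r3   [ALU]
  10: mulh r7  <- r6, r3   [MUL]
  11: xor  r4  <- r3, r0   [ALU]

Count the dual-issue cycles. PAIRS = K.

t=0 i0:mul ; RAW r1
t=1 i1&i2:add;sll ; 2-wide
t=2 i3&i4:ld;bne ; 2-wide
t=3 i5&i6:sub;sll ; 2-wide
t=4 i7:ld ; no-port MEM/MEM
t=5 i8:ld ; RAW r3
t=6 i9&i10:or;mulh ; 2-wide
t=7 i11:xor ; tail

PAIRS = 4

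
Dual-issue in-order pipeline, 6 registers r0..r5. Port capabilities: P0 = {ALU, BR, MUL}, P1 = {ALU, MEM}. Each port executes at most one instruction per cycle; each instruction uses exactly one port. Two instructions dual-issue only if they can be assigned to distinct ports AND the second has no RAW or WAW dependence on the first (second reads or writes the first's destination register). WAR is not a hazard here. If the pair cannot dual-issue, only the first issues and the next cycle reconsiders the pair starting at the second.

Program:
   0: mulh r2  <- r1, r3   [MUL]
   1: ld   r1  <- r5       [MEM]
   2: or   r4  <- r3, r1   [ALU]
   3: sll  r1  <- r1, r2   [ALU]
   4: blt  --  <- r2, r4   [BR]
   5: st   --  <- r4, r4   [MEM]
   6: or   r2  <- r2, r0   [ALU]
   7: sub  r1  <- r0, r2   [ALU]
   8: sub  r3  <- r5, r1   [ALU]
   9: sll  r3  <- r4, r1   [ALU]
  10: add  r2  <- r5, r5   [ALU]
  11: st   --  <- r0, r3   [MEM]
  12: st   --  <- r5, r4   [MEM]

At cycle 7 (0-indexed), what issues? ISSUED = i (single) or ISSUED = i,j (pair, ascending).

  cy0 -> i0/i1 (mulh;ld) pair
  cy1 -> i2/i3 (or;sll) pair
  cy2 -> i4/i5 (blt;st) pair
  cy3 -> i6 (or) RAW r2
  cy4 -> i7 (sub) RAW r1
  cy5 -> i8 (sub) WAW r3
  cy6 -> i9/i10 (sll;add) pair
  cy7 -> i11 (st) no-port MEM/MEM
  cy8 -> i12 (st) tail

ISSUED = 11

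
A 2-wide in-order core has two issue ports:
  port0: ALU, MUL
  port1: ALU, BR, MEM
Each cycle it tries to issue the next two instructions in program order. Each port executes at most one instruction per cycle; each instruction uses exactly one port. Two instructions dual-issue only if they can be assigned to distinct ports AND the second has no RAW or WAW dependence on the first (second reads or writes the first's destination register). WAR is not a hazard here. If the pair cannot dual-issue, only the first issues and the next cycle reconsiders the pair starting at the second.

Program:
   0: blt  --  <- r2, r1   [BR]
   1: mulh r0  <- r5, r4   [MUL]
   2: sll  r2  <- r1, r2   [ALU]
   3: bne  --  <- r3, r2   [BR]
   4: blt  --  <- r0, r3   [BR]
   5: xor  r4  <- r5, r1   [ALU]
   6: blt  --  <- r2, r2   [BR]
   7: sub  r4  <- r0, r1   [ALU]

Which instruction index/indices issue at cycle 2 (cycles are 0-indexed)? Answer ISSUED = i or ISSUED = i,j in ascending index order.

ISSUED = 3

c0: i0&i1 blt mulh  2-wide
c1: i2 sll  RAW r2
c2: i3 bne  no-port BR/BR
c3: i4&i5 blt xor  2-wide
c4: i6&i7 blt sub  2-wide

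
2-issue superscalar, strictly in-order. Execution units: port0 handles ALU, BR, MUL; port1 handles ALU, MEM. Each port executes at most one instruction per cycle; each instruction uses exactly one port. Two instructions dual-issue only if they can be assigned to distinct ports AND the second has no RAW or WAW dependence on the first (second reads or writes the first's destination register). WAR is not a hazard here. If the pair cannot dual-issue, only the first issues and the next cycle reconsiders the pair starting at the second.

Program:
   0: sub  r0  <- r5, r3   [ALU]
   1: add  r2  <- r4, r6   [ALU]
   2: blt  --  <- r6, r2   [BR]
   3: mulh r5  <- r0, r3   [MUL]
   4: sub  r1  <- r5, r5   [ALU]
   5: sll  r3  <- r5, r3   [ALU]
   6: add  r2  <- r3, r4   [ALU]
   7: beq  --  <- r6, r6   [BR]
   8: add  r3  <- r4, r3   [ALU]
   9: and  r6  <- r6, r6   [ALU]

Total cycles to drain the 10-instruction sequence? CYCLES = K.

CYCLES = 6

[0] i0+i1  sub/add  -- 2-wide
[1] i2  blt  -- no-port BR/MUL
[2] i3  mulh  -- RAW r5
[3] i4+i5  sub/sll  -- 2-wide
[4] i6+i7  add/beq  -- 2-wide
[5] i8+i9  add/and  -- 2-wide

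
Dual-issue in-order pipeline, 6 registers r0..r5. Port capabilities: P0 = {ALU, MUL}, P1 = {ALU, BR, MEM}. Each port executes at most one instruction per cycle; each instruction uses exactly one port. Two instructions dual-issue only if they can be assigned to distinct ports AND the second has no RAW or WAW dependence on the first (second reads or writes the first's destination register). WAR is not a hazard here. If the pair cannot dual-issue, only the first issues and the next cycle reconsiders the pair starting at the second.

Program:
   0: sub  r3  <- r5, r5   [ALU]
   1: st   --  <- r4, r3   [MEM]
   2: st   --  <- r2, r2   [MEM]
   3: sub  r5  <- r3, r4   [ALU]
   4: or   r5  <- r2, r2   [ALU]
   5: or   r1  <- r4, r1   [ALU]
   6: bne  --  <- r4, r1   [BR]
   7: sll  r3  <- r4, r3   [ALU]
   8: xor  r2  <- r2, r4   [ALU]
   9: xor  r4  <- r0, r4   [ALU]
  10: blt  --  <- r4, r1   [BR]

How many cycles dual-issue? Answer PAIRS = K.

PAIRS = 4

[0] i0  sub  -- RAW r3
[1] i1  st  -- no-port MEM/MEM
[2] i2&i3  st;sub  -- dual
[3] i4&i5  or;or  -- dual
[4] i6&i7  bne;sll  -- dual
[5] i8&i9  xor;xor  -- dual
[6] i10  blt  -- tail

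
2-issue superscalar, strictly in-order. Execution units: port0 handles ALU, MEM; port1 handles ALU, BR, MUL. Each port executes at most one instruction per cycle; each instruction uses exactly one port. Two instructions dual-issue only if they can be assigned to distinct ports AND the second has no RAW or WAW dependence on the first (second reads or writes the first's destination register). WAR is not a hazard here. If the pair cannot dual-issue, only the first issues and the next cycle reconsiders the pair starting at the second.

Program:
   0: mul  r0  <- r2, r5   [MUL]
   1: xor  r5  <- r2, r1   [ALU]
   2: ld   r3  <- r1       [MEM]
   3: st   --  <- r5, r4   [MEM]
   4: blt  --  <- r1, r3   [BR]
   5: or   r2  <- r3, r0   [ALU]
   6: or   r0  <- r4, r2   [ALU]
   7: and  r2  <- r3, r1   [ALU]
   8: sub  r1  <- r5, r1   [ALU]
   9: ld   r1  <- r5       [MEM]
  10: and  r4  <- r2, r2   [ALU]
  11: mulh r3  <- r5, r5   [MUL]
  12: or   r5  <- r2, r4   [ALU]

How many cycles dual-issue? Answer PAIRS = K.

PAIRS = 5

c0: i0,i1 mul.MUL;xor.ALU  dual
c1: i2 ld.MEM  no-port MEM/MEM
c2: i3,i4 st.MEM;blt.BR  dual
c3: i5 or.ALU  RAW r2
c4: i6,i7 or.ALU;and.ALU  dual
c5: i8 sub.ALU  WAW r1
c6: i9,i10 ld.MEM;and.ALU  dual
c7: i11,i12 mulh.MUL;or.ALU  dual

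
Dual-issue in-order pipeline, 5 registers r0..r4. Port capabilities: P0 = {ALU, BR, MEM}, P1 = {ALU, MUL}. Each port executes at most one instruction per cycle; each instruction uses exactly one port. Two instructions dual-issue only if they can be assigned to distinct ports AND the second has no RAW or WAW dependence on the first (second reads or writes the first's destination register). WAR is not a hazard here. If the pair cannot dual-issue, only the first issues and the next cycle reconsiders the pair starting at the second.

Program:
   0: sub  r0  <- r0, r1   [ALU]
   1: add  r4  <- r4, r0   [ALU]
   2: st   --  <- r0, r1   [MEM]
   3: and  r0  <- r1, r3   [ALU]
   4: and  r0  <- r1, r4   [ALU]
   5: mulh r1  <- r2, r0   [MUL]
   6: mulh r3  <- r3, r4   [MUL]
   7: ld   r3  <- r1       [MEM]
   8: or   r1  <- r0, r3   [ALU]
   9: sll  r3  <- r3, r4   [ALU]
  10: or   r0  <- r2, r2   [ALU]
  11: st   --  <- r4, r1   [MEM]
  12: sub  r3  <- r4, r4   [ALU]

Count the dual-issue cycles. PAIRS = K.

PAIRS = 3

#0 head=0: sub i0 RAW r0
#1 head=1: add+st i1&i2 pair
#2 head=3: and i3 WAW r0
#3 head=4: and i4 RAW r0
#4 head=5: mulh i5 no-port MUL/MUL
#5 head=6: mulh i6 WAW r3
#6 head=7: ld i7 RAW r3
#7 head=8: or+sll i8&i9 pair
#8 head=10: or+st i10&i11 pair
#9 head=12: sub i12 tail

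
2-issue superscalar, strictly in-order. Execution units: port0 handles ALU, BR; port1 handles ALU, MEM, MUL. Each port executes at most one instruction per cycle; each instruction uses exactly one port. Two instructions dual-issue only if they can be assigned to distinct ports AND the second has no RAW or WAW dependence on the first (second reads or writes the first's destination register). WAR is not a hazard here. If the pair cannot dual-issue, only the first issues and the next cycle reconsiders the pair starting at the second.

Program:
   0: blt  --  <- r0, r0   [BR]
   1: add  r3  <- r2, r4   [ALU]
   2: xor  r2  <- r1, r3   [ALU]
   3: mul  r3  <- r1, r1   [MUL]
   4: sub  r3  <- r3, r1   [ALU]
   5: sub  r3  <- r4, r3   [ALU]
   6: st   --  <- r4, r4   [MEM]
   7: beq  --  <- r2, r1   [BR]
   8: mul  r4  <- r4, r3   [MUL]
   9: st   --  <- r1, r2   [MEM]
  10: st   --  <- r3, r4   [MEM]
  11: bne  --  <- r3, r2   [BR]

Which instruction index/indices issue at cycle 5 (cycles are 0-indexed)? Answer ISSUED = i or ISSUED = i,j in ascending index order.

ISSUED = 9

0. blt/add @i0+i1  | dual
1. xor/mul @i2+i3  | dual
2. sub @i4  | RAW+WAW r3
3. sub/st @i5+i6  | dual
4. beq/mul @i7+i8  | dual
5. st @i9  | no-port MEM/MEM
6. st/bne @i10+i11  | dual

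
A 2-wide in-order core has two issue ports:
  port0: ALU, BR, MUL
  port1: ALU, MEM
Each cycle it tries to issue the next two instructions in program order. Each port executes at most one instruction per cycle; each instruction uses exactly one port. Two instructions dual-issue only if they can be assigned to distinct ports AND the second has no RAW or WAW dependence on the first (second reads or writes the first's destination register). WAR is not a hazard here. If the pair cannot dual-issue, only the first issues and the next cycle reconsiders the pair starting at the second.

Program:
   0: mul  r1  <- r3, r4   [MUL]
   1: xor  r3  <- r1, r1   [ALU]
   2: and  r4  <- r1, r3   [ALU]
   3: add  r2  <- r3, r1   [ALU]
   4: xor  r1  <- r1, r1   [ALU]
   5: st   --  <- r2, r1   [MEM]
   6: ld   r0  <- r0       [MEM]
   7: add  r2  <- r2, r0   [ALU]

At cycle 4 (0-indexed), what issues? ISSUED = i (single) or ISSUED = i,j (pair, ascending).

#0 head=0: mul i0 RAW r1
#1 head=1: xor i1 RAW r3
#2 head=2: and;add i2/i3 2-wide
#3 head=4: xor i4 RAW r1
#4 head=5: st i5 no-port MEM/MEM
#5 head=6: ld i6 RAW r0
#6 head=7: add i7 tail

ISSUED = 5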